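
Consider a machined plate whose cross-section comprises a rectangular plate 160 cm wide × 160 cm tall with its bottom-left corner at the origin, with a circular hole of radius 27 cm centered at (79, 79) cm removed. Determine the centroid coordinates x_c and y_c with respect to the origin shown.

Part | A | x̄ᵢ | ȳᵢ | A·x̄ᵢ | A·ȳᵢ
plate | 25600.00 | 80.00 | 80.00 | 2048000.00 | 2048000.00
hole | -2290.22 | 79.00 | 79.00 | -180927.46 | -180927.46
Σ | 23309.78 |  |  | 1867072.54 | 1867072.54
x_c = 1867072.54 / 23309.78 = 80.10 cm
y_c = 1867072.54 / 23309.78 = 80.10 cm

x_c = 80.10 cm, y_c = 80.10 cm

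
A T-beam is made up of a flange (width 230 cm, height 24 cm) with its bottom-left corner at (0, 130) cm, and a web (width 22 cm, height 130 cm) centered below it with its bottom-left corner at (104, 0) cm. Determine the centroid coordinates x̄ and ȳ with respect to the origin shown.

web: A = 22 × 130 = 2860.00, centroid at (115.00, 65.00).
flange: A = 230 × 24 = 5520.00, centroid at (115.00, 142.00).
ΣA = 8380.00 cm², ΣAx̄ = 963700.00 cm³, ΣAȳ = 969740.00 cm³.
x̄ = 963700.00/8380.00 = 115.00 cm; ȳ = 969740.00/8380.00 = 115.72 cm.

x̄ = 115.00 cm, ȳ = 115.72 cm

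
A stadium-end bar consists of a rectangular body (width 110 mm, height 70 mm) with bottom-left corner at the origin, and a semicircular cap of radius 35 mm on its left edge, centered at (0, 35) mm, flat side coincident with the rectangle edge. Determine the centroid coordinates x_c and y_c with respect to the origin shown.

x_c = 41.03 mm, y_c = 35.00 mm

rectangular body: A = 110 × 70 = 7700.00, centroid at (55.00, 35.00).
semicircular end: A = ½π·35² = 1924.23, centroid at (-14.85, 35.00).
ΣA = 9624.23 mm²
ΣAx_c = (7700.00)(55.00) + (1924.23)(-14.85) = 394916.67 mm³
ΣAy_c = (7700.00)(35.00) + (1924.23)(35.00) = 336847.89 mm³
x_c = 394916.67 / 9624.23 = 41.03 mm
y_c = 336847.89 / 9624.23 = 35.00 mm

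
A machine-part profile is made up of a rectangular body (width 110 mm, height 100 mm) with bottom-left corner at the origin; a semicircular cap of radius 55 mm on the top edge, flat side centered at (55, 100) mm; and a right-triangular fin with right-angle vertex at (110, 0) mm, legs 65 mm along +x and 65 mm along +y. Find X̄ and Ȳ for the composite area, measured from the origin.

rectangular body: A = 110 × 100 = 11000.00, centroid at (55.00, 50.00).
semicircular top: A = ½π·55² = 4751.66, centroid at (55.00, 123.34).
triangular fin: A = ½·65·65 = 2112.50, centroid at (131.67, 21.67).
ΣA = 17864.16 mm², ΣAX̄ = 1144487.07 mm³, ΣAȲ = 1181853.39 mm³.
X̄ = 1144487.07/17864.16 = 64.07 mm; Ȳ = 1181853.39/17864.16 = 66.16 mm.

X̄ = 64.07 mm, Ȳ = 66.16 mm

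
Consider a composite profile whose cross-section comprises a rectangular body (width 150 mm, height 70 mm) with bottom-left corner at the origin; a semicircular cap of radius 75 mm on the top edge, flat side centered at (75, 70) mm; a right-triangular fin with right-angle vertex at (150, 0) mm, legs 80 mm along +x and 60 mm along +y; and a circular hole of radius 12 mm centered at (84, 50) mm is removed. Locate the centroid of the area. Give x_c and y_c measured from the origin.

rectangular body: A = 150 × 70 = 10500.00, centroid at (75.00, 35.00).
semicircular top: A = ½π·75² = 8835.73, centroid at (75.00, 101.83).
triangular fin: A = ½·80·60 = 2400.00, centroid at (176.67, 20.00).
hole: A = −π·12² = -452.39, centroid at (84.00, 50.00).
ΣA = 21283.34 mm²
ΣAx_c = (10500.00)(75.00) + (8835.73)(75.00) + (2400.00)(176.67) + (-452.39)(84.00) = 1836179.00 mm³
ΣAy_c = (10500.00)(35.00) + (8835.73)(101.83) + (2400.00)(20.00) + (-452.39)(50.00) = 1292631.59 mm³
x_c = 1836179.00 / 21283.34 = 86.27 mm
y_c = 1292631.59 / 21283.34 = 60.73 mm

x_c = 86.27 mm, y_c = 60.73 mm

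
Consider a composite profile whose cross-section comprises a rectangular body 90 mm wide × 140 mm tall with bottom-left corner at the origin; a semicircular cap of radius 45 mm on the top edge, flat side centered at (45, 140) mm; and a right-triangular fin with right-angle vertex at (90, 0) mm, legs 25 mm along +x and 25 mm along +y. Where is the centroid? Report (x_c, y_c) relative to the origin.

x_c = 46.04 mm, y_c = 86.41 mm

rectangular body: A = 90 × 140 = 12600.00, centroid at (45.00, 70.00).
semicircular top: A = ½π·45² = 3180.86, centroid at (45.00, 159.10).
triangular fin: A = ½·25·25 = 312.50, centroid at (98.33, 8.33).
ΣA = 16093.36 mm²
ΣAx_c = (12600.00)(45.00) + (3180.86)(45.00) + (312.50)(98.33) = 740867.98 mm³
ΣAy_c = (12600.00)(70.00) + (3180.86)(159.10) + (312.50)(8.33) = 1390674.93 mm³
x_c = 740867.98 / 16093.36 = 46.04 mm
y_c = 1390674.93 / 16093.36 = 86.41 mm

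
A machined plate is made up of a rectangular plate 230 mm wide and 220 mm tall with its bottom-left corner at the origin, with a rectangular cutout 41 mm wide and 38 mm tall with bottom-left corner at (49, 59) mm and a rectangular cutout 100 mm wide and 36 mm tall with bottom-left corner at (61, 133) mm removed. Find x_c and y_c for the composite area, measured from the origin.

plate: A = 230 × 220 = 50600.00, centroid at (115.00, 110.00).
hole 1: A = −(41 × 38) = -1558.00, centroid at (69.50, 78.00).
hole 2: A = −(100 × 36) = -3600.00, centroid at (111.00, 151.00).
ΣA = 45442.00 mm², ΣAx_c = 5311119.00 mm³, ΣAy_c = 4900876.00 mm³.
x_c = 5311119.00/45442.00 = 116.88 mm; y_c = 4900876.00/45442.00 = 107.85 mm.

x_c = 116.88 mm, y_c = 107.85 mm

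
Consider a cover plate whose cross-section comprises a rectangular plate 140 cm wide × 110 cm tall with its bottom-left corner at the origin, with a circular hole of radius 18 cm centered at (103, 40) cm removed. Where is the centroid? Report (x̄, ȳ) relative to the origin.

x̄ = 67.66 cm, ȳ = 56.06 cm

plate: A = 140 × 110 = 15400.00, centroid at (70.00, 55.00).
hole: A = −π·18² = -1017.88, centroid at (103.00, 40.00).
ΣA = 14382.12 cm²
ΣAx̄ = (15400.00)(70.00) + (-1017.88)(103.00) = 973158.77 cm³
ΣAȳ = (15400.00)(55.00) + (-1017.88)(40.00) = 806284.96 cm³
x̄ = 973158.77 / 14382.12 = 67.66 cm
ȳ = 806284.96 / 14382.12 = 56.06 cm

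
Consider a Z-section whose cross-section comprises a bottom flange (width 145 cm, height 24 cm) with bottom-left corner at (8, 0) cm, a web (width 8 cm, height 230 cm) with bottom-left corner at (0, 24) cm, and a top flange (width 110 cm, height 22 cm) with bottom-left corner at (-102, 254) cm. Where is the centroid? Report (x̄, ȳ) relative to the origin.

bottom flange: A = 145 × 24 = 3480.00, centroid at (80.50, 12.00).
web: A = 8 × 230 = 1840.00, centroid at (4.00, 139.00).
top flange: A = 110 × 22 = 2420.00, centroid at (-47.00, 265.00).
ΣA = 7740.00 cm²
ΣAx̄ = (3480.00)(80.50) + (1840.00)(4.00) + (2420.00)(-47.00) = 173760.00 cm³
ΣAȳ = (3480.00)(12.00) + (1840.00)(139.00) + (2420.00)(265.00) = 938820.00 cm³
x̄ = 173760.00 / 7740.00 = 22.45 cm
ȳ = 938820.00 / 7740.00 = 121.29 cm

x̄ = 22.45 cm, ȳ = 121.29 cm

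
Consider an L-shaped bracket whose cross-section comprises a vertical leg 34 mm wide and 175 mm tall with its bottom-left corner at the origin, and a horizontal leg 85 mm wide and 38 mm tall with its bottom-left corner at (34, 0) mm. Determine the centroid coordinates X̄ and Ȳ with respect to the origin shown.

X̄ = 37.94 mm, Ȳ = 63.40 mm

Part | A | x̄ᵢ | ȳᵢ | A·x̄ᵢ | A·ȳᵢ
vertical leg | 5950.00 | 17.00 | 87.50 | 101150.00 | 520625.00
horizontal leg | 3230.00 | 76.50 | 19.00 | 247095.00 | 61370.00
Σ | 9180.00 |  |  | 348245.00 | 581995.00
X̄ = 348245.00 / 9180.00 = 37.94 mm
Ȳ = 581995.00 / 9180.00 = 63.40 mm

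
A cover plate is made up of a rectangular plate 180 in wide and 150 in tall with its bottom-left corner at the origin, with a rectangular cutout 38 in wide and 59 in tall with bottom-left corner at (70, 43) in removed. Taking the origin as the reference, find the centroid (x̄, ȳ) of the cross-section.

x̄ = 90.09 in, ȳ = 75.23 in

plate: A = 180 × 150 = 27000.00, centroid at (90.00, 75.00).
hole: A = −(38 × 59) = -2242.00, centroid at (89.00, 72.50).
ΣA = 24758.00 in², ΣAx̄ = 2230462.00 in³, ΣAȳ = 1862455.00 in³.
x̄ = 2230462.00/24758.00 = 90.09 in; ȳ = 1862455.00/24758.00 = 75.23 in.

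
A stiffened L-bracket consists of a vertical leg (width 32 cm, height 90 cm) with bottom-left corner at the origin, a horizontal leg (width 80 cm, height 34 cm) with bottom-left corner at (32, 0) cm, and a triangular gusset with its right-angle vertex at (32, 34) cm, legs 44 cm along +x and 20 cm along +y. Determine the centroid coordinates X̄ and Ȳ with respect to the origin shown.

Part | A | x̄ᵢ | ȳᵢ | A·x̄ᵢ | A·ȳᵢ
vertical leg | 2880.00 | 16.00 | 45.00 | 46080.00 | 129600.00
horizontal leg | 2720.00 | 72.00 | 17.00 | 195840.00 | 46240.00
gusset | 440.00 | 46.67 | 40.67 | 20533.33 | 17893.33
Σ | 6040.00 |  |  | 262453.33 | 193733.33
X̄ = 262453.33 / 6040.00 = 43.45 cm
Ȳ = 193733.33 / 6040.00 = 32.08 cm

X̄ = 43.45 cm, Ȳ = 32.08 cm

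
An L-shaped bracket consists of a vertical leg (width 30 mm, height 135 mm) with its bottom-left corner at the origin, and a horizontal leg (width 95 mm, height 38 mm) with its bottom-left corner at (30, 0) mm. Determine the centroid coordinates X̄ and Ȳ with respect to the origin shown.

vertical leg: A = 30 × 135 = 4050.00, centroid at (15.00, 67.50).
horizontal leg: A = 95 × 38 = 3610.00, centroid at (77.50, 19.00).
ΣA = 7660.00 mm²
ΣAX̄ = (4050.00)(15.00) + (3610.00)(77.50) = 340525.00 mm³
ΣAȲ = (4050.00)(67.50) + (3610.00)(19.00) = 341965.00 mm³
X̄ = 340525.00 / 7660.00 = 44.45 mm
Ȳ = 341965.00 / 7660.00 = 44.64 mm

X̄ = 44.45 mm, Ȳ = 44.64 mm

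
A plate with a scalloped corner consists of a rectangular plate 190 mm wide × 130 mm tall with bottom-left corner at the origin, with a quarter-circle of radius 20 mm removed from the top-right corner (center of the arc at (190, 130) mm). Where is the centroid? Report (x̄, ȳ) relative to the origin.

Part | A | x̄ᵢ | ȳᵢ | A·x̄ᵢ | A·ȳᵢ
plate | 24700.00 | 95.00 | 65.00 | 2346500.00 | 1605500.00
removed quarter-circle | -314.16 | 181.51 | 121.51 | -57023.59 | -38174.04
Σ | 24385.84 |  |  | 2289476.41 | 1567325.96
x̄ = 2289476.41 / 24385.84 = 93.89 mm
ȳ = 1567325.96 / 24385.84 = 64.27 mm

x̄ = 93.89 mm, ȳ = 64.27 mm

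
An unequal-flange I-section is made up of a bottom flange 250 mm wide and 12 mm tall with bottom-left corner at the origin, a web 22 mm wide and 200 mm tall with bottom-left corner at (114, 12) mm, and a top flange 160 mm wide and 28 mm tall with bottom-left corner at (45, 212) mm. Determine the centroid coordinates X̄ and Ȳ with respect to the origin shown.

X̄ = 125.00 mm, Ȳ = 128.22 mm

bottom flange: A = 250 × 12 = 3000.00, centroid at (125.00, 6.00).
web: A = 22 × 200 = 4400.00, centroid at (125.00, 112.00).
top flange: A = 160 × 28 = 4480.00, centroid at (125.00, 226.00).
ΣA = 11880.00 mm²
ΣAX̄ = (3000.00)(125.00) + (4400.00)(125.00) + (4480.00)(125.00) = 1485000.00 mm³
ΣAȲ = (3000.00)(6.00) + (4400.00)(112.00) + (4480.00)(226.00) = 1523280.00 mm³
X̄ = 1485000.00 / 11880.00 = 125.00 mm
Ȳ = 1523280.00 / 11880.00 = 128.22 mm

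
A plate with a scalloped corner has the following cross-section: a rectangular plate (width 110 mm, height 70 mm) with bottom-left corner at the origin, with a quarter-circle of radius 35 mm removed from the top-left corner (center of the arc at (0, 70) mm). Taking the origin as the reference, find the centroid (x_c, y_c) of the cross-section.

x_c = 60.73 mm, y_c = 32.12 mm

plate: A = 110 × 70 = 7700.00, centroid at (55.00, 35.00).
removed quarter-circle: A = −¼π·35² = -962.11, centroid at (14.85, 55.15).
ΣA = 6737.89 mm², ΣAx_c = 409208.33 mm³, ΣAy_c = 216443.77 mm³.
x_c = 409208.33/6737.89 = 60.73 mm; y_c = 216443.77/6737.89 = 32.12 mm.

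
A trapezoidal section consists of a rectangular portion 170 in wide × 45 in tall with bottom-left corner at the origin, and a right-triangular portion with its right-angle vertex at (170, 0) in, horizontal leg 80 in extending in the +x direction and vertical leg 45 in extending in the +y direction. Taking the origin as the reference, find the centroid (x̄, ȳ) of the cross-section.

x̄ = 106.27 in, ȳ = 21.07 in

rectangular portion: A = 170 × 45 = 7650.00, centroid at (85.00, 22.50).
triangular portion: A = ½·80·45 = 1800.00, centroid at (196.67, 15.00).
ΣA = 9450.00 in²
ΣAx̄ = (7650.00)(85.00) + (1800.00)(196.67) = 1004250.00 in³
ΣAȳ = (7650.00)(22.50) + (1800.00)(15.00) = 199125.00 in³
x̄ = 1004250.00 / 9450.00 = 106.27 in
ȳ = 199125.00 / 9450.00 = 21.07 in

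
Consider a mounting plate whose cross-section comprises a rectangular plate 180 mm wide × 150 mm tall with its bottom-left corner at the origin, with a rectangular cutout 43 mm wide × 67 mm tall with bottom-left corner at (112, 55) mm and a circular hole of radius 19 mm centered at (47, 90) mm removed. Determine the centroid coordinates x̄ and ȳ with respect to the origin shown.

plate: A = 180 × 150 = 27000.00, centroid at (90.00, 75.00).
hole 1: A = −(43 × 67) = -2881.00, centroid at (133.50, 88.50).
hole 2: A = −π·19² = -1134.11, centroid at (47.00, 90.00).
ΣA = 22984.89 mm²
ΣAx̄ = (27000.00)(90.00) + (-2881.00)(133.50) + (-1134.11)(47.00) = 1992083.10 mm³
ΣAȳ = (27000.00)(75.00) + (-2881.00)(88.50) + (-1134.11)(90.00) = 1667961.15 mm³
x̄ = 1992083.10 / 22984.89 = 86.67 mm
ȳ = 1667961.15 / 22984.89 = 72.57 mm

x̄ = 86.67 mm, ȳ = 72.57 mm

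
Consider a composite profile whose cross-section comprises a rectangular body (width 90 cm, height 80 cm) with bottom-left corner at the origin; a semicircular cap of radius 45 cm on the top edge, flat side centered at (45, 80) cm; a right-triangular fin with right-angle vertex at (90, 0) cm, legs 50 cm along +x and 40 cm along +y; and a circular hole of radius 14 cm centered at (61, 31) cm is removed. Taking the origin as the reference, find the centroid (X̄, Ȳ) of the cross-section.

Part | A | x̄ᵢ | ȳᵢ | A·x̄ᵢ | A·ȳᵢ
rectangular body | 7200.00 | 45.00 | 40.00 | 324000.00 | 288000.00
semicircular top | 3180.86 | 45.00 | 99.10 | 143138.82 | 315219.00
triangular fin | 1000.00 | 106.67 | 13.33 | 106666.67 | 13333.33
hole | -615.75 | 61.00 | 31.00 | -37560.88 | -19088.32
Σ | 10765.11 |  |  | 536244.60 | 597464.02
X̄ = 536244.60 / 10765.11 = 49.81 cm
Ȳ = 597464.02 / 10765.11 = 55.50 cm

X̄ = 49.81 cm, Ȳ = 55.50 cm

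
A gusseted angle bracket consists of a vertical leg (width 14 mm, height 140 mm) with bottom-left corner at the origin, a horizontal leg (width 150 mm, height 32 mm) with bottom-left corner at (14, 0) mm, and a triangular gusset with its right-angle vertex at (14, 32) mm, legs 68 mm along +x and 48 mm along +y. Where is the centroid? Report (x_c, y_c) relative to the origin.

Part | A | x̄ᵢ | ȳᵢ | A·x̄ᵢ | A·ȳᵢ
vertical leg | 1960.00 | 7.00 | 70.00 | 13720.00 | 137200.00
horizontal leg | 4800.00 | 89.00 | 16.00 | 427200.00 | 76800.00
gusset | 1632.00 | 36.67 | 48.00 | 59840.00 | 78336.00
Σ | 8392.00 |  |  | 500760.00 | 292336.00
x_c = 500760.00 / 8392.00 = 59.67 mm
y_c = 292336.00 / 8392.00 = 34.84 mm

x_c = 59.67 mm, y_c = 34.84 mm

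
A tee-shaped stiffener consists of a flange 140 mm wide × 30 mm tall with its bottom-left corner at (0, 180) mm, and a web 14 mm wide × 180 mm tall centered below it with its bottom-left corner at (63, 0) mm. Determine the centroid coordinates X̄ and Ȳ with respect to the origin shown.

web: A = 14 × 180 = 2520.00, centroid at (70.00, 90.00).
flange: A = 140 × 30 = 4200.00, centroid at (70.00, 195.00).
ΣA = 6720.00 mm²
ΣAX̄ = (2520.00)(70.00) + (4200.00)(70.00) = 470400.00 mm³
ΣAȲ = (2520.00)(90.00) + (4200.00)(195.00) = 1045800.00 mm³
X̄ = 470400.00 / 6720.00 = 70.00 mm
Ȳ = 1045800.00 / 6720.00 = 155.62 mm

X̄ = 70.00 mm, Ȳ = 155.62 mm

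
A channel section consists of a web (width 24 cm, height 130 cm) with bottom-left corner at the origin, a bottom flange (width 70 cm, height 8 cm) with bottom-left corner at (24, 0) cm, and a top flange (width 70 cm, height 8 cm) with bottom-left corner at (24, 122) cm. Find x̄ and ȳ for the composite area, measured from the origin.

web: A = 24 × 130 = 3120.00, centroid at (12.00, 65.00).
bottom flange: A = 70 × 8 = 560.00, centroid at (59.00, 4.00).
top flange: A = 70 × 8 = 560.00, centroid at (59.00, 126.00).
ΣA = 4240.00 cm²
ΣAx̄ = (3120.00)(12.00) + (560.00)(59.00) + (560.00)(59.00) = 103520.00 cm³
ΣAȳ = (3120.00)(65.00) + (560.00)(4.00) + (560.00)(126.00) = 275600.00 cm³
x̄ = 103520.00 / 4240.00 = 24.42 cm
ȳ = 275600.00 / 4240.00 = 65.00 cm

x̄ = 24.42 cm, ȳ = 65.00 cm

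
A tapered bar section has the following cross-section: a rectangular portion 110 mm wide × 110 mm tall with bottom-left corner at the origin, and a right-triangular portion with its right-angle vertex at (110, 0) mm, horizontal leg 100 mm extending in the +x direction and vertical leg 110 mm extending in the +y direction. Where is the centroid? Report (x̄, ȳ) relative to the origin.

x̄ = 82.60 mm, ȳ = 49.27 mm

rectangular portion: A = 110 × 110 = 12100.00, centroid at (55.00, 55.00).
triangular portion: A = ½·100·110 = 5500.00, centroid at (143.33, 36.67).
ΣA = 17600.00 mm², ΣAx̄ = 1453833.33 mm³, ΣAȳ = 867166.67 mm³.
x̄ = 1453833.33/17600.00 = 82.60 mm; ȳ = 867166.67/17600.00 = 49.27 mm.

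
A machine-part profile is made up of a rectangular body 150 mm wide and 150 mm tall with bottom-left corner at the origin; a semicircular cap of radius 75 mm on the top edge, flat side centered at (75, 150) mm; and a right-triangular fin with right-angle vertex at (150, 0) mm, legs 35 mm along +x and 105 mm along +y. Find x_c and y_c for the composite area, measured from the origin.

x_c = 79.80 mm, y_c = 101.24 mm

rectangular body: A = 150 × 150 = 22500.00, centroid at (75.00, 75.00).
semicircular top: A = ½π·75² = 8835.73, centroid at (75.00, 181.83).
triangular fin: A = ½·35·105 = 1837.50, centroid at (161.67, 35.00).
ΣA = 33173.23 mm²
ΣAx_c = (22500.00)(75.00) + (8835.73)(75.00) + (1837.50)(161.67) = 2647242.20 mm³
ΣAy_c = (22500.00)(75.00) + (8835.73)(181.83) + (1837.50)(35.00) = 3358421.90 mm³
x_c = 2647242.20 / 33173.23 = 79.80 mm
y_c = 3358421.90 / 33173.23 = 101.24 mm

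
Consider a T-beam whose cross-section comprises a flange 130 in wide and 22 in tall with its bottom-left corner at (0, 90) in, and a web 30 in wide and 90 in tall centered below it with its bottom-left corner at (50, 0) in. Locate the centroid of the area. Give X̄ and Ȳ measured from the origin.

Part | A | x̄ᵢ | ȳᵢ | A·x̄ᵢ | A·ȳᵢ
web | 2700.00 | 65.00 | 45.00 | 175500.00 | 121500.00
flange | 2860.00 | 65.00 | 101.00 | 185900.00 | 288860.00
Σ | 5560.00 |  |  | 361400.00 | 410360.00
X̄ = 361400.00 / 5560.00 = 65.00 in
Ȳ = 410360.00 / 5560.00 = 73.81 in

X̄ = 65.00 in, Ȳ = 73.81 in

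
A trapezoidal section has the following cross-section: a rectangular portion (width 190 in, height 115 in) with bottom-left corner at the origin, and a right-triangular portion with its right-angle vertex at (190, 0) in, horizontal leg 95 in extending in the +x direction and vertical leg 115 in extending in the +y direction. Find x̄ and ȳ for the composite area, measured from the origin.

x̄ = 120.33 in, ȳ = 53.67 in

rectangular portion: A = 190 × 115 = 21850.00, centroid at (95.00, 57.50).
triangular portion: A = ½·95·115 = 5462.50, centroid at (221.67, 38.33).
ΣA = 27312.50 in²
ΣAx̄ = (21850.00)(95.00) + (5462.50)(221.67) = 3286604.17 in³
ΣAȳ = (21850.00)(57.50) + (5462.50)(38.33) = 1465770.83 in³
x̄ = 3286604.17 / 27312.50 = 120.33 in
ȳ = 1465770.83 / 27312.50 = 53.67 in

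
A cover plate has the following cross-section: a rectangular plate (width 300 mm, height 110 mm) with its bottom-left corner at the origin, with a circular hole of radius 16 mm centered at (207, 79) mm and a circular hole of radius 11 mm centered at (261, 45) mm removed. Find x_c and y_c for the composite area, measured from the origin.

plate: A = 300 × 110 = 33000.00, centroid at (150.00, 55.00).
hole 1: A = −π·16² = -804.25, centroid at (207.00, 79.00).
hole 2: A = −π·11² = -380.13, centroid at (261.00, 45.00).
ΣA = 31815.62 mm², ΣAx_c = 4684306.08 mm³, ΣAy_c = 1734358.46 mm³.
x_c = 4684306.08/31815.62 = 147.23 mm; y_c = 1734358.46/31815.62 = 54.51 mm.

x_c = 147.23 mm, y_c = 54.51 mm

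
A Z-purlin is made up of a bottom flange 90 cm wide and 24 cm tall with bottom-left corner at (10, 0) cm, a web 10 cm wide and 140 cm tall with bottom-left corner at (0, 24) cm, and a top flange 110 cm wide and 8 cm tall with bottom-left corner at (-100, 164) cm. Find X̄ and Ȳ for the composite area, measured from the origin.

bottom flange: A = 90 × 24 = 2160.00, centroid at (55.00, 12.00).
web: A = 10 × 140 = 1400.00, centroid at (5.00, 94.00).
top flange: A = 110 × 8 = 880.00, centroid at (-45.00, 168.00).
ΣA = 4440.00 cm², ΣAX̄ = 86200.00 cm³, ΣAȲ = 305360.00 cm³.
X̄ = 86200.00/4440.00 = 19.41 cm; Ȳ = 305360.00/4440.00 = 68.77 cm.

X̄ = 19.41 cm, Ȳ = 68.77 cm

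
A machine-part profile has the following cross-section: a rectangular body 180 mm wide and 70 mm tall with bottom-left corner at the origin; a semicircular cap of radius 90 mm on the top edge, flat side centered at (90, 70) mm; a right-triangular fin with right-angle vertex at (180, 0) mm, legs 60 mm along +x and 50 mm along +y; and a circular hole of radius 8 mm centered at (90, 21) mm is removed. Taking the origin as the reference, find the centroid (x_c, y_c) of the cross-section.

x_c = 96.20 mm, y_c = 69.06 mm

rectangular body: A = 180 × 70 = 12600.00, centroid at (90.00, 35.00).
semicircular top: A = ½π·90² = 12723.45, centroid at (90.00, 108.20).
triangular fin: A = ½·60·50 = 1500.00, centroid at (200.00, 16.67).
hole: A = −π·8² = -201.06, centroid at (90.00, 21.00).
ΣA = 26622.39 mm², ΣAx_c = 2561014.95 mm³, ΣAy_c = 1838419.22 mm³.
x_c = 2561014.95/26622.39 = 96.20 mm; y_c = 1838419.22/26622.39 = 69.06 mm.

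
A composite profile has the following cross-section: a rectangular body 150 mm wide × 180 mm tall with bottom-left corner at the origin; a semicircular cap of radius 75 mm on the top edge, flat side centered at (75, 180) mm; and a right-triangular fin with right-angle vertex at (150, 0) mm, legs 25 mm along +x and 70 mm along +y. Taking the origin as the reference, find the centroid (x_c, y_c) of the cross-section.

rectangular body: A = 150 × 180 = 27000.00, centroid at (75.00, 90.00).
semicircular top: A = ½π·75² = 8835.73, centroid at (75.00, 211.83).
triangular fin: A = ½·25·70 = 875.00, centroid at (158.33, 23.33).
ΣA = 36710.73 mm²
ΣAx_c = (27000.00)(75.00) + (8835.73)(75.00) + (875.00)(158.33) = 2826221.37 mm³
ΣAy_c = (27000.00)(90.00) + (8835.73)(211.83) + (875.00)(23.33) = 4322097.95 mm³
x_c = 2826221.37 / 36710.73 = 76.99 mm
y_c = 4322097.95 / 36710.73 = 117.73 mm

x_c = 76.99 mm, y_c = 117.73 mm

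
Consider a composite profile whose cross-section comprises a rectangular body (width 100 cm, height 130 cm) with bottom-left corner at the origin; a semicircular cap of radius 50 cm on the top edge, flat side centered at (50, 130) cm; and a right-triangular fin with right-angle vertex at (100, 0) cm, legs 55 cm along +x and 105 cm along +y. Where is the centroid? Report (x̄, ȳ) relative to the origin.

rectangular body: A = 100 × 130 = 13000.00, centroid at (50.00, 65.00).
semicircular top: A = ½π·50² = 3926.99, centroid at (50.00, 151.22).
triangular fin: A = ½·55·105 = 2887.50, centroid at (118.33, 35.00).
ΣA = 19814.49 cm², ΣAx̄ = 1188037.04 cm³, ΣAȳ = 1539904.64 cm³.
x̄ = 1188037.04/19814.49 = 59.96 cm; ȳ = 1539904.64/19814.49 = 77.72 cm.

x̄ = 59.96 cm, ȳ = 77.72 cm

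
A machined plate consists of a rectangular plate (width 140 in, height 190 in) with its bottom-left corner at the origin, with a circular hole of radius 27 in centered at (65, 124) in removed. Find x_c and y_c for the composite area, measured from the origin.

plate: A = 140 × 190 = 26600.00, centroid at (70.00, 95.00).
hole: A = −π·27² = -2290.22, centroid at (65.00, 124.00).
ΣA = 24309.78 in², ΣAx_c = 1713135.63 in³, ΣAy_c = 2243012.59 in³.
x_c = 1713135.63/24309.78 = 70.47 in; y_c = 2243012.59/24309.78 = 92.27 in.

x_c = 70.47 in, y_c = 92.27 in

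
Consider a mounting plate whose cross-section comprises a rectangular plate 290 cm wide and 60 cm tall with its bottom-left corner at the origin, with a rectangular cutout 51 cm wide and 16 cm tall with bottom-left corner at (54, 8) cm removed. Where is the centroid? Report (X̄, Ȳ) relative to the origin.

X̄ = 148.22 cm, Ȳ = 30.69 cm

plate: A = 290 × 60 = 17400.00, centroid at (145.00, 30.00).
hole: A = −(51 × 16) = -816.00, centroid at (79.50, 16.00).
ΣA = 16584.00 cm², ΣAX̄ = 2458128.00 cm³, ΣAȲ = 508944.00 cm³.
X̄ = 2458128.00/16584.00 = 148.22 cm; Ȳ = 508944.00/16584.00 = 30.69 cm.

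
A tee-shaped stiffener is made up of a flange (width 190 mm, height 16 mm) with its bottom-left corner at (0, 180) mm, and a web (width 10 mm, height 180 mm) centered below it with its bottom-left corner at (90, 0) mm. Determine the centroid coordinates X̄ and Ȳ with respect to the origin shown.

X̄ = 95.00 mm, Ȳ = 151.55 mm

web: A = 10 × 180 = 1800.00, centroid at (95.00, 90.00).
flange: A = 190 × 16 = 3040.00, centroid at (95.00, 188.00).
ΣA = 4840.00 mm²
ΣAX̄ = (1800.00)(95.00) + (3040.00)(95.00) = 459800.00 mm³
ΣAȲ = (1800.00)(90.00) + (3040.00)(188.00) = 733520.00 mm³
X̄ = 459800.00 / 4840.00 = 95.00 mm
Ȳ = 733520.00 / 4840.00 = 151.55 mm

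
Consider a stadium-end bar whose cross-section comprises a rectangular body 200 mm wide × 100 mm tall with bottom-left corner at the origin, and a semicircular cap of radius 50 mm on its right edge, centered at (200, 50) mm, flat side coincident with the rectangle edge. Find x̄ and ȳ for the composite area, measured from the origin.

rectangular body: A = 200 × 100 = 20000.00, centroid at (100.00, 50.00).
semicircular end: A = ½π·50² = 3926.99, centroid at (221.22, 50.00).
ΣA = 23926.99 mm², ΣAx̄ = 2868731.50 mm³, ΣAȳ = 1196349.54 mm³.
x̄ = 2868731.50/23926.99 = 119.90 mm; ȳ = 1196349.54/23926.99 = 50.00 mm.

x̄ = 119.90 mm, ȳ = 50.00 mm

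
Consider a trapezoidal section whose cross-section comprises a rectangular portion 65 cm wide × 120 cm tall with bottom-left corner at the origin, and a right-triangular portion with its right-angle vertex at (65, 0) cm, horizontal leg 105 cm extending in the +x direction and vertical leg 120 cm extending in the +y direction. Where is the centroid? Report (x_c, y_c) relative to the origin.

x_c = 62.66 cm, y_c = 51.06 cm

rectangular portion: A = 65 × 120 = 7800.00, centroid at (32.50, 60.00).
triangular portion: A = ½·105·120 = 6300.00, centroid at (100.00, 40.00).
ΣA = 14100.00 cm²
ΣAx_c = (7800.00)(32.50) + (6300.00)(100.00) = 883500.00 cm³
ΣAy_c = (7800.00)(60.00) + (6300.00)(40.00) = 720000.00 cm³
x_c = 883500.00 / 14100.00 = 62.66 cm
y_c = 720000.00 / 14100.00 = 51.06 cm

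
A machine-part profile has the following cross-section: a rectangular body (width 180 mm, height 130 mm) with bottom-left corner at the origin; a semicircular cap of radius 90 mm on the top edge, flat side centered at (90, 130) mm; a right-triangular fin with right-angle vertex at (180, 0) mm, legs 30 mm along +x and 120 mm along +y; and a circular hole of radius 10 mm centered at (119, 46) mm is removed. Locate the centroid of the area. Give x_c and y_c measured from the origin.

rectangular body: A = 180 × 130 = 23400.00, centroid at (90.00, 65.00).
semicircular top: A = ½π·90² = 12723.45, centroid at (90.00, 168.20).
triangular fin: A = ½·30·120 = 1800.00, centroid at (190.00, 40.00).
hole: A = −π·10² = -314.16, centroid at (119.00, 46.00).
ΣA = 37609.29 mm²
ΣAx_c = (23400.00)(90.00) + (12723.45)(90.00) + (1800.00)(190.00) + (-314.16)(119.00) = 3555725.57 mm³
ΣAy_c = (23400.00)(65.00) + (12723.45)(168.20) + (1800.00)(40.00) + (-314.16)(46.00) = 3718597.21 mm³
x_c = 3555725.57 / 37609.29 = 94.54 mm
y_c = 3718597.21 / 37609.29 = 98.87 mm

x_c = 94.54 mm, y_c = 98.87 mm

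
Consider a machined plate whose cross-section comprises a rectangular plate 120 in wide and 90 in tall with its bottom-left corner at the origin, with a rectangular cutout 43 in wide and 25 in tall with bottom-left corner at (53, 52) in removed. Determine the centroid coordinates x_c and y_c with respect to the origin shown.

x_c = 58.40 in, y_c = 42.84 in

Part | A | x̄ᵢ | ȳᵢ | A·x̄ᵢ | A·ȳᵢ
plate | 10800.00 | 60.00 | 45.00 | 648000.00 | 486000.00
hole | -1075.00 | 74.50 | 64.50 | -80087.50 | -69337.50
Σ | 9725.00 |  |  | 567912.50 | 416662.50
x_c = 567912.50 / 9725.00 = 58.40 in
y_c = 416662.50 / 9725.00 = 42.84 in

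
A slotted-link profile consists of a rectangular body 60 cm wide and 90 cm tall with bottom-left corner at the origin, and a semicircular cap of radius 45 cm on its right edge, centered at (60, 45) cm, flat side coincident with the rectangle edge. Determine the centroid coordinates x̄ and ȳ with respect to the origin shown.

x̄ = 48.20 cm, ȳ = 45.00 cm

rectangular body: A = 60 × 90 = 5400.00, centroid at (30.00, 45.00).
semicircular end: A = ½π·45² = 3180.86, centroid at (79.10, 45.00).
ΣA = 8580.86 cm²
ΣAx̄ = (5400.00)(30.00) + (3180.86)(79.10) = 413601.75 cm³
ΣAȳ = (5400.00)(45.00) + (3180.86)(45.00) = 386138.82 cm³
x̄ = 413601.75 / 8580.86 = 48.20 cm
ȳ = 386138.82 / 8580.86 = 45.00 cm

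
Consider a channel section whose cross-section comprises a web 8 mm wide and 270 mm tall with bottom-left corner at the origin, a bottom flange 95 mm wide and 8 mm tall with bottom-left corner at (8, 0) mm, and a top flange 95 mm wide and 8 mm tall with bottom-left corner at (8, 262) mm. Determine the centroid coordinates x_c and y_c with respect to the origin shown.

x_c = 25.27 mm, y_c = 135.00 mm

web: A = 8 × 270 = 2160.00, centroid at (4.00, 135.00).
bottom flange: A = 95 × 8 = 760.00, centroid at (55.50, 4.00).
top flange: A = 95 × 8 = 760.00, centroid at (55.50, 266.00).
ΣA = 3680.00 mm², ΣAx_c = 93000.00 mm³, ΣAy_c = 496800.00 mm³.
x_c = 93000.00/3680.00 = 25.27 mm; y_c = 496800.00/3680.00 = 135.00 mm.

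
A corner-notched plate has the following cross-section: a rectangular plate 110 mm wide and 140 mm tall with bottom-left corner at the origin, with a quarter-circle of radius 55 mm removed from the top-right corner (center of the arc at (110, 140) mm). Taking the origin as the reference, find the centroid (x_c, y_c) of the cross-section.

x_c = 49.23 mm, y_c = 61.49 mm

plate: A = 110 × 140 = 15400.00, centroid at (55.00, 70.00).
removed quarter-circle: A = −¼π·55² = -2375.83, centroid at (86.66, 116.66).
ΣA = 13024.17 mm²
ΣAx_c = (15400.00)(55.00) + (-2375.83)(86.66) = 641117.09 mm³
ΣAy_c = (15400.00)(70.00) + (-2375.83)(116.66) = 800842.21 mm³
x_c = 641117.09 / 13024.17 = 49.23 mm
y_c = 800842.21 / 13024.17 = 61.49 mm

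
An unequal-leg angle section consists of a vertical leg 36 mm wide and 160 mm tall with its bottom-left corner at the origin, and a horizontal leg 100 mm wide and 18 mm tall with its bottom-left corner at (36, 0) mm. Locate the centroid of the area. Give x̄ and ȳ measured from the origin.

x̄ = 34.19 mm, ȳ = 63.10 mm

vertical leg: A = 36 × 160 = 5760.00, centroid at (18.00, 80.00).
horizontal leg: A = 100 × 18 = 1800.00, centroid at (86.00, 9.00).
ΣA = 7560.00 mm²
ΣAx̄ = (5760.00)(18.00) + (1800.00)(86.00) = 258480.00 mm³
ΣAȳ = (5760.00)(80.00) + (1800.00)(9.00) = 477000.00 mm³
x̄ = 258480.00 / 7560.00 = 34.19 mm
ȳ = 477000.00 / 7560.00 = 63.10 mm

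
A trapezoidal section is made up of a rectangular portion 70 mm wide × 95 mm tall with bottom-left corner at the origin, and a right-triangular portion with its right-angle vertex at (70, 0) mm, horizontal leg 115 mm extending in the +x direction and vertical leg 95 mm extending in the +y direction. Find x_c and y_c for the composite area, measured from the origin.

x_c = 68.07 mm, y_c = 40.36 mm

Part | A | x̄ᵢ | ȳᵢ | A·x̄ᵢ | A·ȳᵢ
rectangular portion | 6650.00 | 35.00 | 47.50 | 232750.00 | 315875.00
triangular portion | 5462.50 | 108.33 | 31.67 | 591770.83 | 172979.17
Σ | 12112.50 |  |  | 824520.83 | 488854.17
x_c = 824520.83 / 12112.50 = 68.07 mm
y_c = 488854.17 / 12112.50 = 40.36 mm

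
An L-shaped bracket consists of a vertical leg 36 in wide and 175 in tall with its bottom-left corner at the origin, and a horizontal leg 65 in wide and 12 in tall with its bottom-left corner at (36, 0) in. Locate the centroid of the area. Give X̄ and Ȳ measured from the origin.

Part | A | x̄ᵢ | ȳᵢ | A·x̄ᵢ | A·ȳᵢ
vertical leg | 6300.00 | 18.00 | 87.50 | 113400.00 | 551250.00
horizontal leg | 780.00 | 68.50 | 6.00 | 53430.00 | 4680.00
Σ | 7080.00 |  |  | 166830.00 | 555930.00
X̄ = 166830.00 / 7080.00 = 23.56 in
Ȳ = 555930.00 / 7080.00 = 78.52 in

X̄ = 23.56 in, Ȳ = 78.52 in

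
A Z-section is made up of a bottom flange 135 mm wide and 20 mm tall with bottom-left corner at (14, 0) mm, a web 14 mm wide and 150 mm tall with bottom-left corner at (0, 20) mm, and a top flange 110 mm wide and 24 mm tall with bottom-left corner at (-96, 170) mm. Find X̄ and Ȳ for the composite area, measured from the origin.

X̄ = 17.00 mm, Ȳ = 95.02 mm

bottom flange: A = 135 × 20 = 2700.00, centroid at (81.50, 10.00).
web: A = 14 × 150 = 2100.00, centroid at (7.00, 95.00).
top flange: A = 110 × 24 = 2640.00, centroid at (-41.00, 182.00).
ΣA = 7440.00 mm²
ΣAX̄ = (2700.00)(81.50) + (2100.00)(7.00) + (2640.00)(-41.00) = 126510.00 mm³
ΣAȲ = (2700.00)(10.00) + (2100.00)(95.00) + (2640.00)(182.00) = 706980.00 mm³
X̄ = 126510.00 / 7440.00 = 17.00 mm
Ȳ = 706980.00 / 7440.00 = 95.02 mm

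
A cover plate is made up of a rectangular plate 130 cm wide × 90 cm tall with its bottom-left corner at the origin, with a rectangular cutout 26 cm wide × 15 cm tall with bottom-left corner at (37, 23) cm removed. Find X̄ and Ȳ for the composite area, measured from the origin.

X̄ = 65.52 cm, Ȳ = 45.50 cm

plate: A = 130 × 90 = 11700.00, centroid at (65.00, 45.00).
hole: A = −(26 × 15) = -390.00, centroid at (50.00, 30.50).
ΣA = 11310.00 cm²
ΣAX̄ = (11700.00)(65.00) + (-390.00)(50.00) = 741000.00 cm³
ΣAȲ = (11700.00)(45.00) + (-390.00)(30.50) = 514605.00 cm³
X̄ = 741000.00 / 11310.00 = 65.52 cm
Ȳ = 514605.00 / 11310.00 = 45.50 cm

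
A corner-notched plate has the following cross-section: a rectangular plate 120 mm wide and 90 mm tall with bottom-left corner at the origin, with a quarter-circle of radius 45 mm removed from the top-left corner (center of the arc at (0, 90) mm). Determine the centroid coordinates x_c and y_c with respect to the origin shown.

x_c = 67.06 mm, y_c = 40.53 mm

Part | A | x̄ᵢ | ȳᵢ | A·x̄ᵢ | A·ȳᵢ
plate | 10800.00 | 60.00 | 45.00 | 648000.00 | 486000.00
removed quarter-circle | -1590.43 | 19.10 | 70.90 | -30375.00 | -112763.82
Σ | 9209.57 |  |  | 617625.00 | 373236.18
x_c = 617625.00 / 9209.57 = 67.06 mm
y_c = 373236.18 / 9209.57 = 40.53 mm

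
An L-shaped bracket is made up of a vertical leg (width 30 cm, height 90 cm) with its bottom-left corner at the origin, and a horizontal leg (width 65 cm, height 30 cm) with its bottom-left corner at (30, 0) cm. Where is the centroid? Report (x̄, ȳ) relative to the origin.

vertical leg: A = 30 × 90 = 2700.00, centroid at (15.00, 45.00).
horizontal leg: A = 65 × 30 = 1950.00, centroid at (62.50, 15.00).
ΣA = 4650.00 cm², ΣAx̄ = 162375.00 cm³, ΣAȳ = 150750.00 cm³.
x̄ = 162375.00/4650.00 = 34.92 cm; ȳ = 150750.00/4650.00 = 32.42 cm.

x̄ = 34.92 cm, ȳ = 32.42 cm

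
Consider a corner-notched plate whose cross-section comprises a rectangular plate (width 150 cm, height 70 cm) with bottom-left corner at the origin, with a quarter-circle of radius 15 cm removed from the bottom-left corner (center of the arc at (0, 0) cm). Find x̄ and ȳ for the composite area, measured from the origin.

plate: A = 150 × 70 = 10500.00, centroid at (75.00, 35.00).
removed quarter-circle: A = −¼π·15² = -176.71, centroid at (6.37, 6.37).
ΣA = 10323.29 cm², ΣAx̄ = 786375.00 cm³, ΣAȳ = 366375.00 cm³.
x̄ = 786375.00/10323.29 = 76.17 cm; ȳ = 366375.00/10323.29 = 35.49 cm.

x̄ = 76.17 cm, ȳ = 35.49 cm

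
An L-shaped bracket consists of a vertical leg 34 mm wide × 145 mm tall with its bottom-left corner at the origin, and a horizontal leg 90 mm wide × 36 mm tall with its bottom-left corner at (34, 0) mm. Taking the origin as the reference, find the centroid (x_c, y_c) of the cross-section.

Part | A | x̄ᵢ | ȳᵢ | A·x̄ᵢ | A·ȳᵢ
vertical leg | 4930.00 | 17.00 | 72.50 | 83810.00 | 357425.00
horizontal leg | 3240.00 | 79.00 | 18.00 | 255960.00 | 58320.00
Σ | 8170.00 |  |  | 339770.00 | 415745.00
x_c = 339770.00 / 8170.00 = 41.59 mm
y_c = 415745.00 / 8170.00 = 50.89 mm

x_c = 41.59 mm, y_c = 50.89 mm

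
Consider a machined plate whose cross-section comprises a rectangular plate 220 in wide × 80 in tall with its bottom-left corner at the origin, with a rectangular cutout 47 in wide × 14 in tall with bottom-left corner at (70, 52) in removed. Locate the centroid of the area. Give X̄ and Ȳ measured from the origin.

X̄ = 110.64 in, Ȳ = 39.26 in

Part | A | x̄ᵢ | ȳᵢ | A·x̄ᵢ | A·ȳᵢ
plate | 17600.00 | 110.00 | 40.00 | 1936000.00 | 704000.00
hole | -658.00 | 93.50 | 59.00 | -61523.00 | -38822.00
Σ | 16942.00 |  |  | 1874477.00 | 665178.00
X̄ = 1874477.00 / 16942.00 = 110.64 in
Ȳ = 665178.00 / 16942.00 = 39.26 in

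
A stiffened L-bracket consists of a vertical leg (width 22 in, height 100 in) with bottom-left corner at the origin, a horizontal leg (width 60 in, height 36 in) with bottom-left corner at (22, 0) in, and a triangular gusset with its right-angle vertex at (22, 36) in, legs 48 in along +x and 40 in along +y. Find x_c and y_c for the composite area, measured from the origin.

vertical leg: A = 22 × 100 = 2200.00, centroid at (11.00, 50.00).
horizontal leg: A = 60 × 36 = 2160.00, centroid at (52.00, 18.00).
gusset: A = ½·48·40 = 960.00, centroid at (38.00, 49.33).
ΣA = 5320.00 in², ΣAx_c = 173000.00 in³, ΣAy_c = 196240.00 in³.
x_c = 173000.00/5320.00 = 32.52 in; y_c = 196240.00/5320.00 = 36.89 in.

x_c = 32.52 in, y_c = 36.89 in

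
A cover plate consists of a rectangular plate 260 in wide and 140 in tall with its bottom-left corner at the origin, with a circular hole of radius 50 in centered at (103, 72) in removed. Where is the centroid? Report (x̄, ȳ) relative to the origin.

plate: A = 260 × 140 = 36400.00, centroid at (130.00, 70.00).
hole: A = −π·50² = -7853.98, centroid at (103.00, 72.00).
ΣA = 28546.02 in², ΣAx̄ = 3923039.89 in³, ΣAȳ = 1982513.32 in³.
x̄ = 3923039.89/28546.02 = 137.43 in; ȳ = 1982513.32/28546.02 = 69.45 in.

x̄ = 137.43 in, ȳ = 69.45 in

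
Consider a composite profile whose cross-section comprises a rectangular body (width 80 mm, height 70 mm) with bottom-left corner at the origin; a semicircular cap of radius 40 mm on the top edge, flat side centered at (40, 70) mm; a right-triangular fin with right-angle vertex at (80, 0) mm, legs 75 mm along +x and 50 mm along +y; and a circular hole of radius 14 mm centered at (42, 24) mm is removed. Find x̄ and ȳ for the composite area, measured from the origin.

x̄ = 52.87 mm, ȳ = 45.99 mm

rectangular body: A = 80 × 70 = 5600.00, centroid at (40.00, 35.00).
semicircular top: A = ½π·40² = 2513.27, centroid at (40.00, 86.98).
triangular fin: A = ½·75·50 = 1875.00, centroid at (105.00, 16.67).
hole: A = −π·14² = -615.75, centroid at (42.00, 24.00).
ΣA = 9372.52 mm²
ΣAx̄ = (5600.00)(40.00) + (2513.27)(40.00) + (1875.00)(105.00) + (-615.75)(42.00) = 495544.37 mm³
ΣAȳ = (5600.00)(35.00) + (2513.27)(86.98) + (1875.00)(16.67) + (-615.75)(24.00) = 431067.80 mm³
x̄ = 495544.37 / 9372.52 = 52.87 mm
ȳ = 431067.80 / 9372.52 = 45.99 mm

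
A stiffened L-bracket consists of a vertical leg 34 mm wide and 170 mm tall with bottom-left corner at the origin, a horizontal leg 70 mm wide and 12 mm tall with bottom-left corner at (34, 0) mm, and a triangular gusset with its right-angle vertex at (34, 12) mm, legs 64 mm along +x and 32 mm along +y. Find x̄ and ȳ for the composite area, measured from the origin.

vertical leg: A = 34 × 170 = 5780.00, centroid at (17.00, 85.00).
horizontal leg: A = 70 × 12 = 840.00, centroid at (69.00, 6.00).
gusset: A = ½·64·32 = 1024.00, centroid at (55.33, 22.67).
ΣA = 7644.00 mm²
ΣAx̄ = (5780.00)(17.00) + (840.00)(69.00) + (1024.00)(55.33) = 212881.33 mm³
ΣAȳ = (5780.00)(85.00) + (840.00)(6.00) + (1024.00)(22.67) = 519550.67 mm³
x̄ = 212881.33 / 7644.00 = 27.85 mm
ȳ = 519550.67 / 7644.00 = 67.97 mm

x̄ = 27.85 mm, ȳ = 67.97 mm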